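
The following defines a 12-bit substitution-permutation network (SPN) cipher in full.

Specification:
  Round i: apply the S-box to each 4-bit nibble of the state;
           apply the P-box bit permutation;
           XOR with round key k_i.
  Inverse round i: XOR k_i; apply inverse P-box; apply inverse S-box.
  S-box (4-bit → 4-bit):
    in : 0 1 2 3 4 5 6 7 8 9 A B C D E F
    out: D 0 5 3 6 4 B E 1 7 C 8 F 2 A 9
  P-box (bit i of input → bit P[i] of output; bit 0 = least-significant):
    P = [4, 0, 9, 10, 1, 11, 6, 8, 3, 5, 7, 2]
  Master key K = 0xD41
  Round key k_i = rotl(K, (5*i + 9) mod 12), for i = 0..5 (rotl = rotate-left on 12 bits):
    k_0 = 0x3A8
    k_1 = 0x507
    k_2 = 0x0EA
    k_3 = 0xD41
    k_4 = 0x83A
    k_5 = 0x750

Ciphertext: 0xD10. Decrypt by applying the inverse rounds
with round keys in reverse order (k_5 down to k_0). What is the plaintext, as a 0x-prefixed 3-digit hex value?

s_0 = ciphertext = 0xD10
s_1 = InvRound(s_0, k_5) = 0x145
s_2 = InvRound(s_1, k_4) = 0x6C3
s_3 = InvRound(s_2, k_3) = 0x565
s_4 = InvRound(s_3, k_2) = 0x0FE
s_5 = InvRound(s_4, k_1) = 0x9A6
s_6 = InvRound(s_5, k_0) = 0xF35

0xF35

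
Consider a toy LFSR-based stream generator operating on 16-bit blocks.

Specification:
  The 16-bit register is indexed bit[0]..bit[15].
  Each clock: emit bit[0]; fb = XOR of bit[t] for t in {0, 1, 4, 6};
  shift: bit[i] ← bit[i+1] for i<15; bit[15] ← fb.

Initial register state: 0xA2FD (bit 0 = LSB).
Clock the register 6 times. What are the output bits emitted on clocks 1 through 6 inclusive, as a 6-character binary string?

reg_0 = 0xA2FD
clock 1: out=1, reg = 0xD17E
clock 2: out=0, reg = 0xE8BF
clock 3: out=1, reg = 0xF45F
clock 4: out=1, reg = 0x7A2F
clock 5: out=1, reg = 0x3D17
clock 6: out=1, reg = 0x9E8B

101111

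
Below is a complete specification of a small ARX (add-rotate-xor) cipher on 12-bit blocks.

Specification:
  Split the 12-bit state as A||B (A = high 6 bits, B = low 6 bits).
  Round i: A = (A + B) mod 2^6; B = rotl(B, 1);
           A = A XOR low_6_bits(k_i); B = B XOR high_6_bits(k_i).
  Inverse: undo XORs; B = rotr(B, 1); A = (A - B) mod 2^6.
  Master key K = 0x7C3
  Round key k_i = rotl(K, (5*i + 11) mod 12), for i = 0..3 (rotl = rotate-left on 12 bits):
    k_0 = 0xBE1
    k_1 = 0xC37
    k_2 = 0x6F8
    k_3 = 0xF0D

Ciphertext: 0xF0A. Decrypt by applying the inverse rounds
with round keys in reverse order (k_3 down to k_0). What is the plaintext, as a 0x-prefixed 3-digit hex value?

s_0 = ciphertext = 0xF0A
s_1 = InvRound(s_0, k_3) = 0x59B
s_2 = InvRound(s_1, k_2) = 0xB80
s_3 = InvRound(s_2, k_1) = 0x058
s_4 = InvRound(s_3, k_0) = 0x97B

0x97B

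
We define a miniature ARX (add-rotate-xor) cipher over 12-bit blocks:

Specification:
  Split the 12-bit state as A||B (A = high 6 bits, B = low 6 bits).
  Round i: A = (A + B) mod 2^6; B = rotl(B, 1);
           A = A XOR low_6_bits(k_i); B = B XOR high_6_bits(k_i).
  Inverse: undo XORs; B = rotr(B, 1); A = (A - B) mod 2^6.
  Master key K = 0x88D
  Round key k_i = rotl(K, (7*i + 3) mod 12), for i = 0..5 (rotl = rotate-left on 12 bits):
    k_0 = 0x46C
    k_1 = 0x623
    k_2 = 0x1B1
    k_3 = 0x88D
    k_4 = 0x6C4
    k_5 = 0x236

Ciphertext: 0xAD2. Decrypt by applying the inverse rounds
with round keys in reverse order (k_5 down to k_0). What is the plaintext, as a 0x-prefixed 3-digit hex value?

0xBF8

s_0 = ciphertext = 0xAD2
s_1 = InvRound(s_0, k_5) = 0x40D
s_2 = InvRound(s_1, k_4) = 0x24B
s_3 = InvRound(s_2, k_3) = 0x434
s_4 = InvRound(s_3, k_2) = 0x219
s_5 = InvRound(s_4, k_1) = 0x2E0
s_6 = InvRound(s_5, k_0) = 0xBF8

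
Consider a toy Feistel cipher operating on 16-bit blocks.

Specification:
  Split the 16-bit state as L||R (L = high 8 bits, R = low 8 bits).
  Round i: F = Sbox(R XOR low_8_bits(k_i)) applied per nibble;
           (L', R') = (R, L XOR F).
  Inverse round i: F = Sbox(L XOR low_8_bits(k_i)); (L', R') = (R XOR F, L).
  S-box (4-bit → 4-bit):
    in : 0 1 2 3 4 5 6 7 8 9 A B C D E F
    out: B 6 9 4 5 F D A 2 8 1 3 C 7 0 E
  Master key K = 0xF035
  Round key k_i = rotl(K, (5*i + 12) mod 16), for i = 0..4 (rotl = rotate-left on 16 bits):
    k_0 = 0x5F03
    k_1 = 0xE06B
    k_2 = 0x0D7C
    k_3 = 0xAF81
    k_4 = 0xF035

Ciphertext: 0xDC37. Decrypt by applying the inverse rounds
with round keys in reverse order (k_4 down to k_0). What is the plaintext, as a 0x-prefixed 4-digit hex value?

s_0 = ciphertext = 0xDC37
s_1 = InvRound(s_0, k_4) = 0x3FDC
s_2 = InvRound(s_1, k_3) = 0xEC3F
s_3 = InvRound(s_2, k_2) = 0xB4EC
s_4 = InvRound(s_3, k_1) = 0x92B4
s_5 = InvRound(s_4, k_0) = 0x3292

0x3292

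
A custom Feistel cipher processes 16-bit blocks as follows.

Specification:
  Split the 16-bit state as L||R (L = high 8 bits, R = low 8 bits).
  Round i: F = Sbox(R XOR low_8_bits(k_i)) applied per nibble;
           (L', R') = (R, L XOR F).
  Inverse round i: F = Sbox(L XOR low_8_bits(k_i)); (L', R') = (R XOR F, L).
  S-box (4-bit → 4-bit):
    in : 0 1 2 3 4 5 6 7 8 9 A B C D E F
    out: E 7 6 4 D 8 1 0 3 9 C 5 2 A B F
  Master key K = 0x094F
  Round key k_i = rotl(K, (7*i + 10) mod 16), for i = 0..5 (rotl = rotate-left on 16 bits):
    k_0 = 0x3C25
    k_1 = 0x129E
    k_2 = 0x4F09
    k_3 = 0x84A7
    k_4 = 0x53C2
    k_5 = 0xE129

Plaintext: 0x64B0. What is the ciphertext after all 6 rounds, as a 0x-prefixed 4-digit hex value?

s_0 = plaintext = 0x64B0
s_1 = Round(s_0, k_0) = 0xB0FC
s_2 = Round(s_1, k_1) = 0xFCA6
s_3 = Round(s_2, k_2) = 0xA633
s_4 = Round(s_3, k_3) = 0x333B
s_5 = Round(s_4, k_4) = 0x3BCA
s_6 = Round(s_5, k_5) = 0xCA8F

0xCA8F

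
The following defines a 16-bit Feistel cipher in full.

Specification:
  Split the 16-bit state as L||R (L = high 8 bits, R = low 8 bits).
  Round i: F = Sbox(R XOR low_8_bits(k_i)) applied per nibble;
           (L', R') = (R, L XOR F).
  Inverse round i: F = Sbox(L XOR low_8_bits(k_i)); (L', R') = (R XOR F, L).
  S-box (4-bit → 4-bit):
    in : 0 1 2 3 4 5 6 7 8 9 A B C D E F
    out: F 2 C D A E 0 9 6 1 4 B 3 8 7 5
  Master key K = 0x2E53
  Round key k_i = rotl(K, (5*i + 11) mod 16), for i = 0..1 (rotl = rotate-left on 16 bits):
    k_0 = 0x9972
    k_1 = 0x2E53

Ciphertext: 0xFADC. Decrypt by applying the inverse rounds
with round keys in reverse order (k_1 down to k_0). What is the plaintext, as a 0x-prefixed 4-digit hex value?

s_0 = ciphertext = 0xFADC
s_1 = InvRound(s_0, k_1) = 0x9DFA
s_2 = InvRound(s_1, k_0) = 0x8F9D

0x8F9D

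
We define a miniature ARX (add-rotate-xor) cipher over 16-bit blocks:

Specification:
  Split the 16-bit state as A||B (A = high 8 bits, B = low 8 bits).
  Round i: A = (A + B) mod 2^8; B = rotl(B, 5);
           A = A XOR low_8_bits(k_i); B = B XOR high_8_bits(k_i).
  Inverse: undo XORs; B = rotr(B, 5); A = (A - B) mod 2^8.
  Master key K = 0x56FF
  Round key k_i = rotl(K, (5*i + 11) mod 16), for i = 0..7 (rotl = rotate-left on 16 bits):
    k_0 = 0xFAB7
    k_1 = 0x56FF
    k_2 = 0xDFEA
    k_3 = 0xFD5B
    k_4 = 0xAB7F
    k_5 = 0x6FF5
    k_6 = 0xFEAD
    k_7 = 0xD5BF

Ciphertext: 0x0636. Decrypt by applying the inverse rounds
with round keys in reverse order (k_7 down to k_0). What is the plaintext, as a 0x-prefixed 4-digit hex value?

s_0 = ciphertext = 0x0636
s_1 = InvRound(s_0, k_7) = 0x9A1F
s_2 = InvRound(s_1, k_6) = 0x280F
s_3 = InvRound(s_2, k_5) = 0xDA03
s_4 = InvRound(s_3, k_4) = 0x6045
s_5 = InvRound(s_4, k_3) = 0x76C5
s_6 = InvRound(s_5, k_2) = 0xCCD0
s_7 = InvRound(s_6, k_1) = 0xFF34
s_8 = InvRound(s_7, k_0) = 0xD276

0xD276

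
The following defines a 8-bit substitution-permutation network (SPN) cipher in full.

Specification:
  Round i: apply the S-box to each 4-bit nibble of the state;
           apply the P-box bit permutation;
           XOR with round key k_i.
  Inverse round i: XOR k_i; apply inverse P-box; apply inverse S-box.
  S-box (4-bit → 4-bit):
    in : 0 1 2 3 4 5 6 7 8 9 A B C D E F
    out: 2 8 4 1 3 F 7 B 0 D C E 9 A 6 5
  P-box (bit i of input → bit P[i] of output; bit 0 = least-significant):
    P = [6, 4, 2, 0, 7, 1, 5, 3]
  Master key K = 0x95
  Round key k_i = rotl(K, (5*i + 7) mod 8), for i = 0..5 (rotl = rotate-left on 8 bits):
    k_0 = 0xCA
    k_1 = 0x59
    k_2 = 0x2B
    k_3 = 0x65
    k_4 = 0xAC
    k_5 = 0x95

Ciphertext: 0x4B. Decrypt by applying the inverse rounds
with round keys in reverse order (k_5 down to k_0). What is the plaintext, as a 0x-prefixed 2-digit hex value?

s_0 = ciphertext = 0x4B
s_1 = InvRound(s_0, k_5) = 0x76
s_2 = InvRound(s_1, k_4) = 0x74
s_3 = InvRound(s_2, k_3) = 0x8D
s_4 = InvRound(s_3, k_2) = 0x62
s_5 = InvRound(s_4, k_1) = 0xBD
s_6 = InvRound(s_5, k_0) = 0xE5

0xE5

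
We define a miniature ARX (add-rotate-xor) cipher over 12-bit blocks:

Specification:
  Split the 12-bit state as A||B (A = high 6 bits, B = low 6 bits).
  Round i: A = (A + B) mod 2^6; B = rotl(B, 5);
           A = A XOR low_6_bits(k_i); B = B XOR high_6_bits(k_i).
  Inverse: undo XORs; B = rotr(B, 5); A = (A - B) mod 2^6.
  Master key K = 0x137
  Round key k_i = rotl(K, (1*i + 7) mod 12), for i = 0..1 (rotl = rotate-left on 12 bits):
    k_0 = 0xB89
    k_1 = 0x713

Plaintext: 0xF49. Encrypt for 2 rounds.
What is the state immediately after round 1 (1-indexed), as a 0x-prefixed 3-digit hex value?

s_0 = plaintext = 0xF49
s_1 = Round(s_0, k_0) = 0x3CA
s_2 = Round(s_1, k_1) = 0x299

0x3CA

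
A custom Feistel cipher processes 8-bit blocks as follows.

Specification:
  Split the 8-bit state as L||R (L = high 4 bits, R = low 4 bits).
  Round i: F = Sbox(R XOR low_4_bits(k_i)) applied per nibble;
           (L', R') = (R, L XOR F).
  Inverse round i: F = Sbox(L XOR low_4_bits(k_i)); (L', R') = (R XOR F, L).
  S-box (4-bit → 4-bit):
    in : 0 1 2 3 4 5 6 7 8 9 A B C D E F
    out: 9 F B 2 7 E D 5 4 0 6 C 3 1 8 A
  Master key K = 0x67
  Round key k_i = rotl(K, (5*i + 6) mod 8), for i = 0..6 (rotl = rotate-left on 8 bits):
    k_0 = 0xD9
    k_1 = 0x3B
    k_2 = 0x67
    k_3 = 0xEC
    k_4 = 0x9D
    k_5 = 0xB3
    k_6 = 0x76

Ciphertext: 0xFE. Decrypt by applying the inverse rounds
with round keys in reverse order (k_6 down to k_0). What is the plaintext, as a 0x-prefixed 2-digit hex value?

s_0 = ciphertext = 0xFE
s_1 = InvRound(s_0, k_6) = 0xEF
s_2 = InvRound(s_1, k_5) = 0xEE
s_3 = InvRound(s_2, k_4) = 0xCE
s_4 = InvRound(s_3, k_3) = 0x7C
s_5 = InvRound(s_4, k_2) = 0x57
s_6 = InvRound(s_5, k_1) = 0xF5
s_7 = InvRound(s_6, k_0) = 0x8F

0x8F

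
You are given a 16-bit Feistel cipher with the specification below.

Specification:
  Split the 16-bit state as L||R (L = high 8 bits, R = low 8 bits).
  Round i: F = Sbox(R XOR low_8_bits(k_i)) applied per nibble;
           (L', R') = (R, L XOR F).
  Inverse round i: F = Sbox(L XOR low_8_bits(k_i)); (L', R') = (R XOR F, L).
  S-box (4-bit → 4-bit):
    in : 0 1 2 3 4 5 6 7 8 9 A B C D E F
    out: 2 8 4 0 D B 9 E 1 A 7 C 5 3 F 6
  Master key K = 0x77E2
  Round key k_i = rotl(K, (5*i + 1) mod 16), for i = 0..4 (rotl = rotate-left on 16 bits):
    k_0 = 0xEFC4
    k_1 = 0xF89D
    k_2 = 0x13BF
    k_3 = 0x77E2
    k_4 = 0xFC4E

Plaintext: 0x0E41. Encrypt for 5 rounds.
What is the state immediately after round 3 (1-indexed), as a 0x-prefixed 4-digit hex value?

s_0 = plaintext = 0x0E41
s_1 = Round(s_0, k_0) = 0x4115
s_2 = Round(s_1, k_1) = 0x1550
s_3 = Round(s_2, k_2) = 0x50E3
s_4 = Round(s_3, k_3) = 0xE378
s_5 = Round(s_4, k_4) = 0x78EA

0x50E3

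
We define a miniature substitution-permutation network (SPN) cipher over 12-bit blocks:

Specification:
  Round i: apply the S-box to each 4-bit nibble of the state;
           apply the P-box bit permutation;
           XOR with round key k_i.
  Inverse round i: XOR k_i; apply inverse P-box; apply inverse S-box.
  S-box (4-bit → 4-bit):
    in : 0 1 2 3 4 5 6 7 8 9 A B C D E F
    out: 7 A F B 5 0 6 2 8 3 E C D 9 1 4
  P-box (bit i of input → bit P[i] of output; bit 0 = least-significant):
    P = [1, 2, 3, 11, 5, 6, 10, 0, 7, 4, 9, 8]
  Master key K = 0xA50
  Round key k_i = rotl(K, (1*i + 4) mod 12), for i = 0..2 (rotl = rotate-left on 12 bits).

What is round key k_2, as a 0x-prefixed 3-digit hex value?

K = 0xA50
k_0 = rotl(K, (1*0+4) mod 12) = rotl(K, 4) = 0x50A
k_1 = rotl(K, (1*1+4) mod 12) = rotl(K, 5) = 0xA14
k_2 = rotl(K, (1*2+4) mod 12) = rotl(K, 6) = 0x429

0x429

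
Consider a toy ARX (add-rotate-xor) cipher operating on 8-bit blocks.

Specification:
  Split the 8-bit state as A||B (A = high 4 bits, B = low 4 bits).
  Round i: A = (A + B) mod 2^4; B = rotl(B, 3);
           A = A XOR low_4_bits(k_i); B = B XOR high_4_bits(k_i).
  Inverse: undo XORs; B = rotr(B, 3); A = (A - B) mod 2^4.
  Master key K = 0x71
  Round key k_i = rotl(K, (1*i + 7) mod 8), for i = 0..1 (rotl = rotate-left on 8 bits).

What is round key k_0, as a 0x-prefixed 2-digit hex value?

K = 0x71
k_0 = rotl(K, (1*0+7) mod 8) = rotl(K, 7) = 0xB8

0xB8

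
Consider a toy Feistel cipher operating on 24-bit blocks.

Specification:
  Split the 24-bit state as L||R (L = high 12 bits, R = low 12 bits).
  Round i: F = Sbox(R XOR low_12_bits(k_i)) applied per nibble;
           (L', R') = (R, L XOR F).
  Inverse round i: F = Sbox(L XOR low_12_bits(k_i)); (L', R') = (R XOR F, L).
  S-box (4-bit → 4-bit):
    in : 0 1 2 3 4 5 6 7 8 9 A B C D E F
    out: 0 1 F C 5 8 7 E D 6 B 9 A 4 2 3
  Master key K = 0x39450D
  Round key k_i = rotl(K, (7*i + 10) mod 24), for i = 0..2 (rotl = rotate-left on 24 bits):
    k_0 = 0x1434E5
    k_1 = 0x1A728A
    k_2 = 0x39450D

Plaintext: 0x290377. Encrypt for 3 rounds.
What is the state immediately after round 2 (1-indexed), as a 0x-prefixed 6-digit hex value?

0xCFF19F

s_0 = plaintext = 0x290377
s_1 = Round(s_0, k_0) = 0x377CFF
s_2 = Round(s_1, k_1) = 0xCFF19F
s_3 = Round(s_2, k_2) = 0x19F990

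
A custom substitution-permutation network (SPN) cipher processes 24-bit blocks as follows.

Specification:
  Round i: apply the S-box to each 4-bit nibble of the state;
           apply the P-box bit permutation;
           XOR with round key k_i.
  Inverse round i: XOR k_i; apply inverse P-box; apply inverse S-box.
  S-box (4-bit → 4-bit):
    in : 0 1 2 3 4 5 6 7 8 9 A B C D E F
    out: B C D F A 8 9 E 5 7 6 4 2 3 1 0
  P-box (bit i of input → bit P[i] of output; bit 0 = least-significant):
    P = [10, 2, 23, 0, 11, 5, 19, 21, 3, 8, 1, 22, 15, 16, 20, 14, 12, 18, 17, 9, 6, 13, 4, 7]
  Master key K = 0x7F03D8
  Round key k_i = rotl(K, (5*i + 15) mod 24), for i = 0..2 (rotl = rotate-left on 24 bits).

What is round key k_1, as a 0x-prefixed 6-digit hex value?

K = 0x7F03D8
k_0 = rotl(K, (5*0+15) mod 24) = rotl(K, 15) = 0xEC3F81
k_1 = rotl(K, (5*1+15) mod 24) = rotl(K, 20) = 0x87F03D

0x87F03D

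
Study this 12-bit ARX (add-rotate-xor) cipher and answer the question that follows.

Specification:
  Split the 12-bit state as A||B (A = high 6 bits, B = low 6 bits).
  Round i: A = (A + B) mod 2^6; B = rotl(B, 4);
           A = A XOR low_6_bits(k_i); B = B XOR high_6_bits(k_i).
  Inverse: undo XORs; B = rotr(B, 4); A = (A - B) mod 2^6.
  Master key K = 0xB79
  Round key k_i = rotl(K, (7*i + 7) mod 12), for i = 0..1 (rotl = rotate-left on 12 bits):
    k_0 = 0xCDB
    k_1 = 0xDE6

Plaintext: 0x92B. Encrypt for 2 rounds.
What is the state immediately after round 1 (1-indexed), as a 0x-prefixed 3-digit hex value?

0x509

s_0 = plaintext = 0x92B
s_1 = Round(s_0, k_0) = 0x509
s_2 = Round(s_1, k_1) = 0xEE5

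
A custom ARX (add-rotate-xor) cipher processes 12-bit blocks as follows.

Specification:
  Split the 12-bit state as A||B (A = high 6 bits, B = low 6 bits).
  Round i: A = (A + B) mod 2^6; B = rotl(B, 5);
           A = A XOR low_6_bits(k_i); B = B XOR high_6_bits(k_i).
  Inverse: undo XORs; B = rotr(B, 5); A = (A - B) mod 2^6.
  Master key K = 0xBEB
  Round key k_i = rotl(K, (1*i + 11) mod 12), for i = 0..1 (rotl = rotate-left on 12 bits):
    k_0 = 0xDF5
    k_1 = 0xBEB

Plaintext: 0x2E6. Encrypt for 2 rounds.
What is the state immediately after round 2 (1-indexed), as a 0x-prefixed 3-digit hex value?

s_0 = plaintext = 0x2E6
s_1 = Round(s_0, k_0) = 0x124
s_2 = Round(s_1, k_1) = 0x0FD

0x0FD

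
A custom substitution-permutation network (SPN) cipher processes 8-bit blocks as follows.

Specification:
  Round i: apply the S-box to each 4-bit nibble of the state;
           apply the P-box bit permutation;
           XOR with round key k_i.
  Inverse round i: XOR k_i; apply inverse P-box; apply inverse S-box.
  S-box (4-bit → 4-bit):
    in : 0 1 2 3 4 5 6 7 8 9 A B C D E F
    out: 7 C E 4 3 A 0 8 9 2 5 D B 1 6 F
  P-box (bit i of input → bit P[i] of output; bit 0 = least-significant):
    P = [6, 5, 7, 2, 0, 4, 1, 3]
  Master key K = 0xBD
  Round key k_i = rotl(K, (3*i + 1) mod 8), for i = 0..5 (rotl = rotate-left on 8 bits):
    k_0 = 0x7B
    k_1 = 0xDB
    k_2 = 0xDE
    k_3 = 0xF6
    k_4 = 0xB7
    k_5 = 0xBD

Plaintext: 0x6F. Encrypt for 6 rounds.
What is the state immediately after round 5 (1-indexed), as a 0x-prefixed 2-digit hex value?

s_0 = plaintext = 0x6F
s_1 = Round(s_0, k_0) = 0x9F
s_2 = Round(s_1, k_1) = 0x2F
s_3 = Round(s_2, k_2) = 0x20
s_4 = Round(s_3, k_3) = 0x0C
s_5 = Round(s_4, k_4) = 0xC0
s_6 = Round(s_5, k_5) = 0x44

0xC0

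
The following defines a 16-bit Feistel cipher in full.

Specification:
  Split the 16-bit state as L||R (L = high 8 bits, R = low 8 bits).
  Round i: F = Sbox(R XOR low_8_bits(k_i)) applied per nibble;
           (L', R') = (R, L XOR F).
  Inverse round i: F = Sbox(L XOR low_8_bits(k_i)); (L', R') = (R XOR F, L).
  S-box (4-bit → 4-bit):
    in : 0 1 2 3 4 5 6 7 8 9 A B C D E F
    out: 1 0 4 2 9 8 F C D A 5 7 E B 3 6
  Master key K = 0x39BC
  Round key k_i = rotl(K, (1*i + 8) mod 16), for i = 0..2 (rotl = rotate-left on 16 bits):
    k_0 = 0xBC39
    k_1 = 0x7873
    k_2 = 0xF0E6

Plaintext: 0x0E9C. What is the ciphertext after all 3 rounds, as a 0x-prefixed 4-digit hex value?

0xD472

s_0 = plaintext = 0x0E9C
s_1 = Round(s_0, k_0) = 0x9C56
s_2 = Round(s_1, k_1) = 0x56D4
s_3 = Round(s_2, k_2) = 0xD472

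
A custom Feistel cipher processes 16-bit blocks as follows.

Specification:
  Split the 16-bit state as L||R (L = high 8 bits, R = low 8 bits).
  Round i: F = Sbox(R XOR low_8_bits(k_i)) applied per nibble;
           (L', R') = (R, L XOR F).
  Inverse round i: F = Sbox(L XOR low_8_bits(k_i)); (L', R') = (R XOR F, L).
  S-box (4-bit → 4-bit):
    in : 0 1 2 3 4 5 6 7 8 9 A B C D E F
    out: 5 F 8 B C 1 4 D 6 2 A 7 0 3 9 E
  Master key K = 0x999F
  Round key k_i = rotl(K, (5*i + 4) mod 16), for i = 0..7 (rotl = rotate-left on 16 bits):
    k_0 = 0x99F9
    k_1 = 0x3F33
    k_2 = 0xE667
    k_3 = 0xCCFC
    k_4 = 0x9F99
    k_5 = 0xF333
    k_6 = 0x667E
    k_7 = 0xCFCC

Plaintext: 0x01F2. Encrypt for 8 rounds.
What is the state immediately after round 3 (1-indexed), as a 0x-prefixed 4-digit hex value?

s_0 = plaintext = 0x01F2
s_1 = Round(s_0, k_0) = 0xF256
s_2 = Round(s_1, k_1) = 0x56B3
s_3 = Round(s_2, k_2) = 0xB36A
s_4 = Round(s_3, k_3) = 0x6A97
s_5 = Round(s_4, k_4) = 0x9733
s_6 = Round(s_5, k_5) = 0x33C2
s_7 = Round(s_6, k_6) = 0xC243
s_8 = Round(s_7, k_7) = 0x43AC

0xB36A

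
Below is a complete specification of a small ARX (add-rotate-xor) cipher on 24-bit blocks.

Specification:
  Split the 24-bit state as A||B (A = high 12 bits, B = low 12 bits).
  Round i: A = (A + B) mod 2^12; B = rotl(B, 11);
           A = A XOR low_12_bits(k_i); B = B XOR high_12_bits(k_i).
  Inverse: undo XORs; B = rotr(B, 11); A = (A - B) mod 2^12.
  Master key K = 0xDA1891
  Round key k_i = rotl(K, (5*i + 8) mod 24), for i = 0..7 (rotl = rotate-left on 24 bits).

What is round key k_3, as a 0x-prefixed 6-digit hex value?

K = 0xDA1891
k_0 = rotl(K, (5*0+8) mod 24) = rotl(K, 8) = 0x1891DA
k_1 = rotl(K, (5*1+8) mod 24) = rotl(K, 13) = 0x123B43
k_2 = rotl(K, (5*2+8) mod 24) = rotl(K, 18) = 0x476862
k_3 = rotl(K, (5*3+8) mod 24) = rotl(K, 23) = 0xED0C48

0xED0C48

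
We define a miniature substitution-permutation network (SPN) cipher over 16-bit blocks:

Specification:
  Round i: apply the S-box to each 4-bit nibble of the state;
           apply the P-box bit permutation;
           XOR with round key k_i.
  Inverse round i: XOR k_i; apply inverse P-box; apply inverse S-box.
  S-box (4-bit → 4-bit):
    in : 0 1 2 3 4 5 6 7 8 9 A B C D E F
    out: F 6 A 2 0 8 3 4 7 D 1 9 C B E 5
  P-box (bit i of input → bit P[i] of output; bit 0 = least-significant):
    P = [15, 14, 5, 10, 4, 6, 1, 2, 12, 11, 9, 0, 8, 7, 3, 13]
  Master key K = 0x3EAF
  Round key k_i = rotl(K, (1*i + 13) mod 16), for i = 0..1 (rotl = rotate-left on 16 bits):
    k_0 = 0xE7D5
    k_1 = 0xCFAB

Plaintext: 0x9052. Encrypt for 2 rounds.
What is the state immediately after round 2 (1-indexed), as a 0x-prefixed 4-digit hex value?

0x34D7

s_0 = plaintext = 0x9052
s_1 = Round(s_0, k_0) = 0x98D8
s_2 = Round(s_1, k_1) = 0x34D7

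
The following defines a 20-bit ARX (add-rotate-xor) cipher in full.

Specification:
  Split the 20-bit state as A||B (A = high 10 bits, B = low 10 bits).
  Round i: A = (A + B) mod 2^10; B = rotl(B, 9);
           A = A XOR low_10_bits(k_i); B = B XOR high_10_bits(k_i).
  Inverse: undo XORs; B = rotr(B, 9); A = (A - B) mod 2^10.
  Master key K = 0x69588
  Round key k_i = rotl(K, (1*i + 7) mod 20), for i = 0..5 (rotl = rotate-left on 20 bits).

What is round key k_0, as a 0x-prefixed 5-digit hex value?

0xAC434

K = 0x69588
k_0 = rotl(K, (1*0+7) mod 20) = rotl(K, 7) = 0xAC434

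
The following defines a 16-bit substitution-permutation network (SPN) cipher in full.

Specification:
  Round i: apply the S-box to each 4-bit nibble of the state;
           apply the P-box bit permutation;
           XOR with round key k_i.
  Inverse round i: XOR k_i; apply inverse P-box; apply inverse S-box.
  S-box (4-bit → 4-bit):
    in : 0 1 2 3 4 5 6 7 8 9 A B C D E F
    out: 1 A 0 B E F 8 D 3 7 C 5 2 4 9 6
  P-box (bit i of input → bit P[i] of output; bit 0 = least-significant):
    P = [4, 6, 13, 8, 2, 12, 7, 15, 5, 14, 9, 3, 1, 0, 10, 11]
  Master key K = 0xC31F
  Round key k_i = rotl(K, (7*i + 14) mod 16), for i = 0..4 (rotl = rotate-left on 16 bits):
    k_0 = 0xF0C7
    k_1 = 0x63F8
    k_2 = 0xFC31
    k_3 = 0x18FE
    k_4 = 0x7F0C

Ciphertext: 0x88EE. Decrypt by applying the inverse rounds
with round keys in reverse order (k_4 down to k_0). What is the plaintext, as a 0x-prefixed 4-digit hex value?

s_0 = ciphertext = 0x88EE
s_1 = InvRound(s_0, k_4) = 0xB944
s_2 = InvRound(s_1, k_3) = 0x0EA7
s_3 = InvRound(s_2, k_2) = 0x0F5B
s_4 = InvRound(s_3, k_1) = 0x58DD
s_5 = InvRound(s_4, k_0) = 0xE66B

0xE66B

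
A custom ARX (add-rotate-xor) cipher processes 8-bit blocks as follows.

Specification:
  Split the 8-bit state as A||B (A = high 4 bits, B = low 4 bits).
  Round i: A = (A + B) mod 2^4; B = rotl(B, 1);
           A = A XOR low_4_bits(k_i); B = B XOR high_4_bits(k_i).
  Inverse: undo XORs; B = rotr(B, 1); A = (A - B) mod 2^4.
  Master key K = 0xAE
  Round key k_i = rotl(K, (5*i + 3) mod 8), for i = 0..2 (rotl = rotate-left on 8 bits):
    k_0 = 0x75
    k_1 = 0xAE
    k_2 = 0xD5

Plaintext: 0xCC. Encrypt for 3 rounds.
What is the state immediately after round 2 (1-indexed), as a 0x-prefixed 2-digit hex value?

s_0 = plaintext = 0xCC
s_1 = Round(s_0, k_0) = 0xDE
s_2 = Round(s_1, k_1) = 0x57
s_3 = Round(s_2, k_2) = 0x93

0x57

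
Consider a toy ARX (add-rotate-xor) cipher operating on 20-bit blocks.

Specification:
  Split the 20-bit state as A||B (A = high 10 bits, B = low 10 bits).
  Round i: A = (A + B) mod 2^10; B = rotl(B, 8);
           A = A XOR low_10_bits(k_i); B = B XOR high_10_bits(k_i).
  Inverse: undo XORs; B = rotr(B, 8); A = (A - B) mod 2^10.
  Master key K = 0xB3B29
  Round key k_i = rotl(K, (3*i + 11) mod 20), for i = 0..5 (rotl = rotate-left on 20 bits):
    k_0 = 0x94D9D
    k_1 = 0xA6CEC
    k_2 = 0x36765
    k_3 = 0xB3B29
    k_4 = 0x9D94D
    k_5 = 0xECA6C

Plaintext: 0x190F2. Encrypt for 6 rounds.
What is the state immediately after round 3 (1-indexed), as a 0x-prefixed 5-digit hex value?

s_0 = plaintext = 0x190F2
s_1 = Round(s_0, k_0) = 0x32C6F
s_2 = Round(s_1, k_1) = 0x75980
s_3 = Round(s_2, k_2) = 0x0CCB9
s_4 = Round(s_3, k_3) = 0xF17E0
s_5 = Round(s_4, k_4) = 0xBA28E
s_6 = Round(s_5, k_5) = 0xC6911

0x0CCB9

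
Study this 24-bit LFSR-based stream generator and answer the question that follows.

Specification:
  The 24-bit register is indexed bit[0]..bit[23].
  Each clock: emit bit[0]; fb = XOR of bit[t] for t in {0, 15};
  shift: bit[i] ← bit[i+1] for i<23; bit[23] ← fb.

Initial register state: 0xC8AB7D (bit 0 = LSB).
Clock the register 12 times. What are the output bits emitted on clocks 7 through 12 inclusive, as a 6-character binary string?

reg_0 = 0xC8AB7D
clock 1: out=1, reg = 0x6455BE
clock 2: out=0, reg = 0x322ADF
clock 3: out=1, reg = 0x99156F
clock 4: out=1, reg = 0xCC8AB7
clock 5: out=1, reg = 0x66455B
clock 6: out=1, reg = 0xB322AD
clock 7: out=1, reg = 0xD99156
clock 8: out=0, reg = 0xECC8AB
clock 9: out=1, reg = 0x766455
clock 10: out=1, reg = 0xBB322A
clock 11: out=0, reg = 0x5D9915
clock 12: out=1, reg = 0x2ECC8A

101101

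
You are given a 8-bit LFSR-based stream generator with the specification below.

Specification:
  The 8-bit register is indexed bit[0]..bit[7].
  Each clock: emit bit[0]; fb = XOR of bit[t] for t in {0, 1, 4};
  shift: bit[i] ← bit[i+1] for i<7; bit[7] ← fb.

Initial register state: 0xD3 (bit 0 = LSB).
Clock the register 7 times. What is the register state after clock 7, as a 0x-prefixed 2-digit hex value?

0x8F

reg_0 = 0xD3
clock 1: out=1, reg = 0xE9
clock 2: out=1, reg = 0xF4
clock 3: out=0, reg = 0xFA
clock 4: out=0, reg = 0x7D
clock 5: out=1, reg = 0x3E
clock 6: out=0, reg = 0x1F
clock 7: out=1, reg = 0x8F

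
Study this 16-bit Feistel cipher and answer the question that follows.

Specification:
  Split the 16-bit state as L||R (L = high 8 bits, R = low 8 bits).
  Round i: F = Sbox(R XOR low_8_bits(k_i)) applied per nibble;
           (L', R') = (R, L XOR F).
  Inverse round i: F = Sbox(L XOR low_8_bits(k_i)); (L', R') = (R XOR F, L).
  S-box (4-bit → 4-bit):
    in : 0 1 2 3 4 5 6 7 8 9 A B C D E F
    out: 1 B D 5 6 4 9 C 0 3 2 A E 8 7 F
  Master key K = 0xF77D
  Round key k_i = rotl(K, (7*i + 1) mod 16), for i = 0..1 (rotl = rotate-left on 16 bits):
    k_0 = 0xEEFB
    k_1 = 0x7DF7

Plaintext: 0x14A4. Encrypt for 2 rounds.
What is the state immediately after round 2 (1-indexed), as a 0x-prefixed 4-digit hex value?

0x5B8A

s_0 = plaintext = 0x14A4
s_1 = Round(s_0, k_0) = 0xA45B
s_2 = Round(s_1, k_1) = 0x5B8A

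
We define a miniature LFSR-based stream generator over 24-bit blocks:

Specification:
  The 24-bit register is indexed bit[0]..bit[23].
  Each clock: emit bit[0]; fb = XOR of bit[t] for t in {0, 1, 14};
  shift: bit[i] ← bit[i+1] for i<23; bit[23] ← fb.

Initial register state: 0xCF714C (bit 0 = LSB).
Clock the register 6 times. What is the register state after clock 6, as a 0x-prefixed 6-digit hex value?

0x5F3DC5

reg_0 = 0xCF714C
clock 1: out=0, reg = 0xE7B8A6
clock 2: out=0, reg = 0xF3DC53
clock 3: out=1, reg = 0xF9EE29
clock 4: out=1, reg = 0x7CF714
clock 5: out=0, reg = 0xBE7B8A
clock 6: out=0, reg = 0x5F3DC5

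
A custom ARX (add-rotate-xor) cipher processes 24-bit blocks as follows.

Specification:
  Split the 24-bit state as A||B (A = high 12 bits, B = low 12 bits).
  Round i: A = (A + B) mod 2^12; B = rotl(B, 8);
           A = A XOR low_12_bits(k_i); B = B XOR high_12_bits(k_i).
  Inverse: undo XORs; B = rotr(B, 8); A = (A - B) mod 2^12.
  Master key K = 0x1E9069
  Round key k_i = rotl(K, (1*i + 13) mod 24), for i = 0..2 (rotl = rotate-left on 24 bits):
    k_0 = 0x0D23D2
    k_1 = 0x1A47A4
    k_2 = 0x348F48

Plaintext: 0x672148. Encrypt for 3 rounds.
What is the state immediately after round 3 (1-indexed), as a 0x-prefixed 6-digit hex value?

0xEFAB3A

s_0 = plaintext = 0x672148
s_1 = Round(s_0, k_0) = 0x4688C6
s_2 = Round(s_1, k_1) = 0xA8A728
s_3 = Round(s_2, k_2) = 0xEFAB3A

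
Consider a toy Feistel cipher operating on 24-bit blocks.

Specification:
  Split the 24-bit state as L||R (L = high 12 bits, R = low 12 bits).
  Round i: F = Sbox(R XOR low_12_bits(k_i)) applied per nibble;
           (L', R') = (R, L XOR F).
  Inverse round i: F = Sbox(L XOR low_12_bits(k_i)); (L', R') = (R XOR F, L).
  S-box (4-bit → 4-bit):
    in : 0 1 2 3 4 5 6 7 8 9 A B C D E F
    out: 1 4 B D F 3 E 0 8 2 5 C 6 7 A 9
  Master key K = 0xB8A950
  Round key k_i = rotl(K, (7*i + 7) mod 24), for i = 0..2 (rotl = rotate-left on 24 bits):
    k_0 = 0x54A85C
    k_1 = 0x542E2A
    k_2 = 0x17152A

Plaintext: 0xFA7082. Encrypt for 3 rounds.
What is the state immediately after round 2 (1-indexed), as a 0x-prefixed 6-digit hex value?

0x7DD212

s_0 = plaintext = 0xFA7082
s_1 = Round(s_0, k_0) = 0x0827DD
s_2 = Round(s_1, k_1) = 0x7DD212
s_3 = Round(s_2, k_2) = 0x212705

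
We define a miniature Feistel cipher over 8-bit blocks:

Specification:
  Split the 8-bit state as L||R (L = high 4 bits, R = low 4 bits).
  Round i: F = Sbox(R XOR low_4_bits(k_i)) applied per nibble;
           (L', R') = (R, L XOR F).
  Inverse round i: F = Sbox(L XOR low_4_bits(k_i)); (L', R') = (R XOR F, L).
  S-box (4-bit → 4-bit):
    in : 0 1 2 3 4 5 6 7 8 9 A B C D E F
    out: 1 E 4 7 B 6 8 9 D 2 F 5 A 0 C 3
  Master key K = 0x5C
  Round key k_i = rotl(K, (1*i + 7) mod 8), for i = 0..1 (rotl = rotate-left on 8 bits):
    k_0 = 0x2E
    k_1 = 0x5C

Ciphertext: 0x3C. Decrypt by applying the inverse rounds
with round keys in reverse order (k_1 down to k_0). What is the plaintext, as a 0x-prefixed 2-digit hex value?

0xDF

s_0 = ciphertext = 0x3C
s_1 = InvRound(s_0, k_1) = 0xF3
s_2 = InvRound(s_1, k_0) = 0xDF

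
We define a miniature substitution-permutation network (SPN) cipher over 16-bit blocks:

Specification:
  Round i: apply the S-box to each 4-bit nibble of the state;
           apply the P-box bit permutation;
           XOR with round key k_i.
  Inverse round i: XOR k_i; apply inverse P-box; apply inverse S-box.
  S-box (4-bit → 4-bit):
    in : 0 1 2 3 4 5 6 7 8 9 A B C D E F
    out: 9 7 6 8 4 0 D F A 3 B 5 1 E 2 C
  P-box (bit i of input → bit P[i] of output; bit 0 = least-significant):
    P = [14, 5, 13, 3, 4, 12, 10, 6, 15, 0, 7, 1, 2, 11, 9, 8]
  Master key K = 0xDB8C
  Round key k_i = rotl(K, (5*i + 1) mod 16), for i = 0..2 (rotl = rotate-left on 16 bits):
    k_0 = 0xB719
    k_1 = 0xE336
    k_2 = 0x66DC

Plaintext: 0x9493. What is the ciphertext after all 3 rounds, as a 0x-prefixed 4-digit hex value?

0xA197

s_0 = plaintext = 0x9493
s_1 = Round(s_0, k_0) = 0xAF85
s_2 = Round(s_1, k_1) = 0xFAF0
s_3 = Round(s_2, k_2) = 0xA197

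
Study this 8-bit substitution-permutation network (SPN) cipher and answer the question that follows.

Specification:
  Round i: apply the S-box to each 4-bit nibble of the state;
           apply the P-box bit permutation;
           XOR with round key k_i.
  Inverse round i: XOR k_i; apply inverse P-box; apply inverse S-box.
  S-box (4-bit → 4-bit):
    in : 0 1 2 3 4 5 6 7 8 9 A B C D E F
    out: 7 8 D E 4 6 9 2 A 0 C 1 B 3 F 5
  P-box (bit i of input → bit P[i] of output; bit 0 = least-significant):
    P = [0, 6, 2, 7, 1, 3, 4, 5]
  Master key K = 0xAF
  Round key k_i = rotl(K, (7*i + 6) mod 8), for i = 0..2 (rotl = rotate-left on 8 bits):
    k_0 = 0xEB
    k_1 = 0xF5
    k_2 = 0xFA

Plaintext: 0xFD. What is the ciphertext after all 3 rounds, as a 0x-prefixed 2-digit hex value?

0x82

s_0 = plaintext = 0xFD
s_1 = Round(s_0, k_0) = 0xB8
s_2 = Round(s_1, k_1) = 0x37
s_3 = Round(s_2, k_2) = 0x82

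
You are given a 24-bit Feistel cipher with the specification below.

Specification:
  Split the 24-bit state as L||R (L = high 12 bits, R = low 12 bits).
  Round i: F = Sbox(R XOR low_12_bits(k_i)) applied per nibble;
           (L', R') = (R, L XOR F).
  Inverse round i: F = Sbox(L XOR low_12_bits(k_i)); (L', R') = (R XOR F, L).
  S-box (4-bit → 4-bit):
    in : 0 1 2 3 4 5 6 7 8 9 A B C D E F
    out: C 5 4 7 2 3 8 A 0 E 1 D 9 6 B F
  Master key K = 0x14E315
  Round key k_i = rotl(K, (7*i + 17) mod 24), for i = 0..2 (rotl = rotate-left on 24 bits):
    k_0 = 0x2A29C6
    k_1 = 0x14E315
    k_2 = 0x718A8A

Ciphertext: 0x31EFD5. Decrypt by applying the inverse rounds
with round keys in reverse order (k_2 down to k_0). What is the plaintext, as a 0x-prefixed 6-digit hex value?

s_0 = ciphertext = 0x31EFD5
s_1 = InvRound(s_0, k_2) = 0x13731E
s_2 = InvRound(s_1, k_1) = 0x75A137
s_3 = InvRound(s_2, k_0) = 0xADE75A

0xADE75A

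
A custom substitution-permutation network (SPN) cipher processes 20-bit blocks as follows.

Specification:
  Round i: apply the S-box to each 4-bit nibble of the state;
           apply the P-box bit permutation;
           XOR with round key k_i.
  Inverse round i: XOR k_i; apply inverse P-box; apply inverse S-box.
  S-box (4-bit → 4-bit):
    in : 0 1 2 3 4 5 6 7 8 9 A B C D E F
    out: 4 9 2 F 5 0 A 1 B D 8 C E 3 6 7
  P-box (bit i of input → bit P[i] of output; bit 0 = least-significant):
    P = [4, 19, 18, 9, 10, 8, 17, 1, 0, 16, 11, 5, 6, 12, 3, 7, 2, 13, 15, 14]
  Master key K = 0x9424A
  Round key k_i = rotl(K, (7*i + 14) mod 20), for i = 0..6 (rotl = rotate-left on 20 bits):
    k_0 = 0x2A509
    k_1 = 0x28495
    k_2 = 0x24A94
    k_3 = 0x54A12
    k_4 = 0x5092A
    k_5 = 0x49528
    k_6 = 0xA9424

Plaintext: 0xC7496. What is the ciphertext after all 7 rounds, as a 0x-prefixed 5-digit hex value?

s_0 = plaintext = 0xC7496
s_1 = Round(s_0, k_0) = 0x84B4A
s_2 = Round(s_1, k_1) = 0x0EAF9
s_3 = Round(s_2, k_2) = 0x4DDAC
s_4 = Round(s_3, k_3) = 0x8D855
s_5 = Round(s_4, k_4) = 0x4794F
s_6 = Round(s_5, k_5) = 0xA195D
s_7 = Round(s_6, k_6) = 0x2DCD5

0x2DCD5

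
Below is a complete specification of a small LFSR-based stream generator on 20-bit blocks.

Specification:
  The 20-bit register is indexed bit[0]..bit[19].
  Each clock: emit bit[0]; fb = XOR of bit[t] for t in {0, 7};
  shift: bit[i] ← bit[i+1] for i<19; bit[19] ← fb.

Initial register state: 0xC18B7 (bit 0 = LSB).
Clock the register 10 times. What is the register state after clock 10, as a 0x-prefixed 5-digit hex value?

reg_0 = 0xC18B7
clock 1: out=1, reg = 0x60C5B
clock 2: out=1, reg = 0xB062D
clock 3: out=1, reg = 0xD8316
clock 4: out=0, reg = 0x6C18B
clock 5: out=1, reg = 0x360C5
clock 6: out=1, reg = 0x1B062
clock 7: out=0, reg = 0x0D831
clock 8: out=1, reg = 0x86C18
clock 9: out=0, reg = 0x4360C
clock 10: out=0, reg = 0x21B06

0x21B06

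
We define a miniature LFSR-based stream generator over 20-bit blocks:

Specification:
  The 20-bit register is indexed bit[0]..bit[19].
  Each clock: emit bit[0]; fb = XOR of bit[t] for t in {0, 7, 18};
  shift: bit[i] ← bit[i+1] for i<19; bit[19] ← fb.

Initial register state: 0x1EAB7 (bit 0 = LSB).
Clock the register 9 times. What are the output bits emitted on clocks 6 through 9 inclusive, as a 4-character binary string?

reg_0 = 0x1EAB7
clock 1: out=1, reg = 0x0F55B
clock 2: out=1, reg = 0x87AAD
clock 3: out=1, reg = 0x43D56
clock 4: out=0, reg = 0xA1EAB
clock 5: out=1, reg = 0x50F55
clock 6: out=1, reg = 0x287AA
clock 7: out=0, reg = 0x943D5
clock 8: out=1, reg = 0x4A1EA
clock 9: out=0, reg = 0x250F5

1010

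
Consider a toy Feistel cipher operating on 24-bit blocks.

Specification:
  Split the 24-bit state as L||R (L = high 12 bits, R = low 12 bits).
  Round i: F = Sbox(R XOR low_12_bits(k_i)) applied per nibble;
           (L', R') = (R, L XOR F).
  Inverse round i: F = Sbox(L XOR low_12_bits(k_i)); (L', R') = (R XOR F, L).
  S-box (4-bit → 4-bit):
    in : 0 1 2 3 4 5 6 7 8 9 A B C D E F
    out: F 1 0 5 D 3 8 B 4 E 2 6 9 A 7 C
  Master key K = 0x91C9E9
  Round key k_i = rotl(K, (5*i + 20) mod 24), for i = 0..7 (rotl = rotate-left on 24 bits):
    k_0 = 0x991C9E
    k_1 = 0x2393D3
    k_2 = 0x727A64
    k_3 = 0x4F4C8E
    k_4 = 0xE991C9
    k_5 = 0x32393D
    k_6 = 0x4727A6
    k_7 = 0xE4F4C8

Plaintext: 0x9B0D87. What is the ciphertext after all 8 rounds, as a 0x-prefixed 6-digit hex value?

0x3E1480

s_0 = plaintext = 0x9B0D87
s_1 = Round(s_0, k_0) = 0xD878AE
s_2 = Round(s_1, k_1) = 0x8AEB3D
s_3 = Round(s_2, k_2) = 0xB3D990
s_4 = Round(s_3, k_3) = 0x99082A
s_5 = Round(s_4, k_4) = 0x82A7E5
s_6 = Round(s_5, k_5) = 0x7E5F8E
s_7 = Round(s_6, k_6) = 0xF8E3E1
s_8 = Round(s_7, k_7) = 0x3E1480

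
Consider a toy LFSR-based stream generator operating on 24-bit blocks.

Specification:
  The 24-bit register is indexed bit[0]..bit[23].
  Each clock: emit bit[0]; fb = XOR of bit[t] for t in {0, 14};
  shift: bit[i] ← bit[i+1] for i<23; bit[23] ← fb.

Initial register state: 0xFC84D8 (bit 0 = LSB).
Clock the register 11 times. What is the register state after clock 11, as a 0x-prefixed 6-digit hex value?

reg_0 = 0xFC84D8
clock 1: out=0, reg = 0x7E426C
clock 2: out=0, reg = 0xBF2136
clock 3: out=0, reg = 0x5F909B
clock 4: out=1, reg = 0xAFC84D
clock 5: out=1, reg = 0x57E426
clock 6: out=0, reg = 0xABF213
clock 7: out=1, reg = 0x55F909
clock 8: out=1, reg = 0x2AFC84
clock 9: out=0, reg = 0x957E42
clock 10: out=0, reg = 0xCABF21
clock 11: out=1, reg = 0xE55F90

0xE55F90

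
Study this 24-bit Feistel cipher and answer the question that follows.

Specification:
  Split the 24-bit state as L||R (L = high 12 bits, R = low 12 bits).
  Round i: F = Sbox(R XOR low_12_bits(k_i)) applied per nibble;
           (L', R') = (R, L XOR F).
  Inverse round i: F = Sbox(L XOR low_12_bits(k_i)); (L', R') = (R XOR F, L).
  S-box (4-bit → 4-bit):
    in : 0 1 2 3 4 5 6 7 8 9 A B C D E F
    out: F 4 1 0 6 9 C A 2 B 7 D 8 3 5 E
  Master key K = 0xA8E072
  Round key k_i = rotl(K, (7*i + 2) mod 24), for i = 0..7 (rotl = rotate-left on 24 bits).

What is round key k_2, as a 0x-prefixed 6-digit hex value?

0x72A8E0

K = 0xA8E072
k_0 = rotl(K, (7*0+2) mod 24) = rotl(K, 2) = 0xA381CA
k_1 = rotl(K, (7*1+2) mod 24) = rotl(K, 9) = 0xC0E551
k_2 = rotl(K, (7*2+2) mod 24) = rotl(K, 16) = 0x72A8E0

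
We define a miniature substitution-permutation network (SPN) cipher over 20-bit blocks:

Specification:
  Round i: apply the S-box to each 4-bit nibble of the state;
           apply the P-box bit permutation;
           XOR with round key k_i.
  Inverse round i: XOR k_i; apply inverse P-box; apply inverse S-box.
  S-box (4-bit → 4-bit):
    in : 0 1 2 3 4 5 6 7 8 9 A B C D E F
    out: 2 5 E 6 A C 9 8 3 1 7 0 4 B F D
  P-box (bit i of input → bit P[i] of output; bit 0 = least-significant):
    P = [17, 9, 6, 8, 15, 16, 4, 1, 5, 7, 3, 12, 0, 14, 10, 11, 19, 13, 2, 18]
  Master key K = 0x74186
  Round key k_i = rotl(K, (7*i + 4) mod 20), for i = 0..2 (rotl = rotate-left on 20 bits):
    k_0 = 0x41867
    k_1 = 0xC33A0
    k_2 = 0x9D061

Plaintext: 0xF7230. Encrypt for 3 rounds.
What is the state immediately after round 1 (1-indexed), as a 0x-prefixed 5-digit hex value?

s_0 = plaintext = 0xF7230
s_1 = Round(s_0, k_0) = 0x902FB
s_2 = Round(s_1, k_1) = 0x4E33A
s_3 = Round(s_2, k_2) = 0xEBEB8

0x902FB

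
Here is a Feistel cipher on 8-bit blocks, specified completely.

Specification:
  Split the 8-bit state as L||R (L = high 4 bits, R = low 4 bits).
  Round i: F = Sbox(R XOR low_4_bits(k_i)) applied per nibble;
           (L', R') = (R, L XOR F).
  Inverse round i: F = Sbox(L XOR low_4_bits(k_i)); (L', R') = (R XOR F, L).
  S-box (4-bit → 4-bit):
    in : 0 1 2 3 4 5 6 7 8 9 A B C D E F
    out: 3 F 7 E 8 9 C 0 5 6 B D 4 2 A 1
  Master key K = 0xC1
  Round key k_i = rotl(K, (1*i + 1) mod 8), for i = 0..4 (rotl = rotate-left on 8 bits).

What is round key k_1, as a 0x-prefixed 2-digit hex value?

0x07

K = 0xC1
k_0 = rotl(K, (1*0+1) mod 8) = rotl(K, 1) = 0x83
k_1 = rotl(K, (1*1+1) mod 8) = rotl(K, 2) = 0x07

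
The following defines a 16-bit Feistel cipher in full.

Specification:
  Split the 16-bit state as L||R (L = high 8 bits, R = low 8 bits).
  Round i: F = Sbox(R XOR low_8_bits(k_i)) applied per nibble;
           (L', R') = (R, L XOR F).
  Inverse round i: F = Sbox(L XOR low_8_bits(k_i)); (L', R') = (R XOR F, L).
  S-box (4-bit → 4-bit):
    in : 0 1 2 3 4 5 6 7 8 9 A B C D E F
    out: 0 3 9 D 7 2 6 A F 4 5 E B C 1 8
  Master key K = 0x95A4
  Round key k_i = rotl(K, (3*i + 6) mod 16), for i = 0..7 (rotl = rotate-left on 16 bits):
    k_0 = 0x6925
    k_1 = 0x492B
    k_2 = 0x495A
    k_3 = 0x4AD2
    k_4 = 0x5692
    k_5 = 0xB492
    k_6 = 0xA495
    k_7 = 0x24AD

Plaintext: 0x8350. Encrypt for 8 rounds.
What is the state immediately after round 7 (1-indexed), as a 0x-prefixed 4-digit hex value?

0x63DB

s_0 = plaintext = 0x8350
s_1 = Round(s_0, k_0) = 0x5021
s_2 = Round(s_1, k_1) = 0x2155
s_3 = Round(s_2, k_2) = 0x5529
s_4 = Round(s_3, k_3) = 0x29DB
s_5 = Round(s_4, k_4) = 0xDB5D
s_6 = Round(s_5, k_5) = 0x5D63
s_7 = Round(s_6, k_6) = 0x63DB
s_8 = Round(s_7, k_7) = 0xDBC5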